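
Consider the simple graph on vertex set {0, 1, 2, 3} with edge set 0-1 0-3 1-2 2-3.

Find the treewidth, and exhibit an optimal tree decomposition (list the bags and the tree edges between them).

Treewidth 2.
Bags: B1 = {1, 2, 3}  B2 = {0, 1, 3}
Tree: B1–B2

The largest bag has 3 vertices, giving width 2; this decomposition certifies tw(G) ≤ 2. The edges 3–2–1–0–3 form a cycle, so G is not a tree and its treewidth is at least 2. Therefore the treewidth is 2.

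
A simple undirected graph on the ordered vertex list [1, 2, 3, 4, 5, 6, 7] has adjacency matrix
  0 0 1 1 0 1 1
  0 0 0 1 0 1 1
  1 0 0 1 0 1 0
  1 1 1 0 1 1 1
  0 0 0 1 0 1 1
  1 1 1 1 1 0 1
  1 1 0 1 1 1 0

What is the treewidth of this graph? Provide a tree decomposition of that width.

Treewidth 3.
One such decomposition:
Bags: B1 = {1, 3, 4, 6}  B2 = {1, 4, 6, 7}  B3 = {4, 5, 6, 7}  B4 = {2, 4, 6, 7}
Tree: B1–B2, B2–B3, B2–B4

Every bag has size at most 4, so the width is 4 − 1 = 3 and tw(G) ≤ 3. On the other hand G contains the 4-clique {1, 3, 4, 6}. A clique must lie in a single bag of any decomposition, so no decomposition can have width below 3. The upper and lower bounds meet at 3, so that is the treewidth.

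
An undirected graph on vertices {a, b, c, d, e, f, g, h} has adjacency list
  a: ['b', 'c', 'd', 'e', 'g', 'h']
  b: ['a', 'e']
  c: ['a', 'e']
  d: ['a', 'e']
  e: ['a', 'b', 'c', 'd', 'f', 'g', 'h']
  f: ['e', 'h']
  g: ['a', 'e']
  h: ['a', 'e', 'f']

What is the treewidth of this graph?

A width-2 tree decomposition is:
Bags: B1 = {a, d, e}  B2 = {a, c, e}  B3 = {a, b, e}  B4 = {a, e, h}  B5 = {e, f, h}  B6 = {a, e, g}
Tree: B1–B2, B1–B3, B1–B4, B4–B5, B3–B6
The largest bag has 3 vertices, giving width 2; this decomposition certifies tw(G) ≤ 2. On the other hand G contains the 3-clique {a, d, e}. A clique must lie in a single bag of any decomposition, so no decomposition can have width below 2. The upper and lower bounds meet at 2, so that is the treewidth.

2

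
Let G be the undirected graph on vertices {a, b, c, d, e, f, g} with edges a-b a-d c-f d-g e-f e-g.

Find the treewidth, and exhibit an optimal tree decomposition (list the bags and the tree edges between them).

Each bag holds 2 vertices, so the decomposition has width 1, which upper-bounds the treewidth. Since G has at least one edge (e.g. e–g), it is not an edgeless graph, so tw(G) ≥ 1. Combining the bounds, tw(G) = 1.

Treewidth 1.
Bags: B1 = {e, g}  B2 = {e, f}  B3 = {d, g}  B4 = {a, d}  B5 = {a, b}  B6 = {c, f}
Tree: B1–B2, B1–B3, B3–B4, B4–B5, B2–B6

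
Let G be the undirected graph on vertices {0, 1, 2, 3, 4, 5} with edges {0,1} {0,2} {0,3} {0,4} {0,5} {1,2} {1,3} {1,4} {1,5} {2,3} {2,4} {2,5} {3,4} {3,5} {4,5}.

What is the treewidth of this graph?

A width-5 tree decomposition is:
Bags: B1 = {0, 1, 2, 3, 4, 5}
Tree: (single bag)
A single bag containing all 6 vertices is trivially a valid decomposition of width 5. Conversely, {0, 1, 2, 3, 4, 5} is a clique of size 6, and the vertices of any clique must share a bag in every tree decomposition; so some bag has ≥ 6 vertices and tw(G) ≥ 5. Therefore the treewidth is 5.

5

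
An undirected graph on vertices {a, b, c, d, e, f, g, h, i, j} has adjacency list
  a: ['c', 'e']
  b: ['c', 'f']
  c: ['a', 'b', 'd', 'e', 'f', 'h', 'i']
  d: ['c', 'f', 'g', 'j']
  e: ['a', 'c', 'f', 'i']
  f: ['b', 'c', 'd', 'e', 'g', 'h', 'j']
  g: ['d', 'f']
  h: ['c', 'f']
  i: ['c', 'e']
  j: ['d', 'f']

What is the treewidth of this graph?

A width-2 tree decomposition is:
Bags: B1 = {c, f, h}  B2 = {c, d, f}  B3 = {c, e, f}  B4 = {d, f, j}  B5 = {b, c, f}  B6 = {a, c, e}  B7 = {c, e, i}  B8 = {d, f, g}
Tree: B1–B2, B2–B3, B2–B4, B2–B5, B3–B6, B3–B7, B2–B8
Every bag has size at most 3, so the width is 3 − 1 = 2 and tw(G) ≤ 2. For the lower bound, the 3 vertices {a, c, e} are pairwise adjacent, and any tree decomposition puts a clique entirely inside one bag — forcing width ≥ 2. Hence tw(G) = 2 exactly.

2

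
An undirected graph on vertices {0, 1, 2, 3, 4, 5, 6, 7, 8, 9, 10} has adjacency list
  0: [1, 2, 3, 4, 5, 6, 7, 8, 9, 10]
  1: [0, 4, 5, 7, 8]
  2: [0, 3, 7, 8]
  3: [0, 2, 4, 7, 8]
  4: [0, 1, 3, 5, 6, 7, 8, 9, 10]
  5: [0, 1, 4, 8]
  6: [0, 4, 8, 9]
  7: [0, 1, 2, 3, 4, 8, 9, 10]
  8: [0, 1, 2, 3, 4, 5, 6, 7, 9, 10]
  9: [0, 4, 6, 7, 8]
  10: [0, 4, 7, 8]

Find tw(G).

A width-4 tree decomposition is:
Bags: B1 = {0, 1, 4, 7, 8}  B2 = {0, 1, 4, 5, 8}  B3 = {0, 4, 7, 8, 10}  B4 = {0, 3, 4, 7, 8}  B5 = {0, 2, 3, 7, 8}  B6 = {0, 4, 7, 8, 9}  B7 = {0, 4, 6, 8, 9}
Tree: B1–B2, B1–B3, B3–B4, B4–B5, B3–B6, B6–B7
Every bag has size at most 5, so the width is 5 − 1 = 4 and tw(G) ≤ 4. On the other hand G contains the 5-clique {0, 2, 3, 7, 8}. A clique must lie in a single bag of any decomposition, so no decomposition can have width below 4. Therefore the treewidth is 4.

4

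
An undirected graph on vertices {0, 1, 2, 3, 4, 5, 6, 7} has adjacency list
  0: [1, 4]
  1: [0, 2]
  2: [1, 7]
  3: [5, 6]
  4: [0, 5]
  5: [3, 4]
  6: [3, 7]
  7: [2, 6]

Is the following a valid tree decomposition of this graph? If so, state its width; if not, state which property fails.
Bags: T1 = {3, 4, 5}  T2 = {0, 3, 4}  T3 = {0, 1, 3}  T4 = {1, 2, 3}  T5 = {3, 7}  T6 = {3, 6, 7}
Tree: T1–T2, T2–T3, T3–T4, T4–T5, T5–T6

A tree decomposition must satisfy three properties: every vertex lies in some bag; for every edge, both endpoints lie together in some bag; and for every vertex, the bags containing it form a connected subtree. Here edge (2,7) lies in no bag, so the decomposition is invalid.

No — edge (2,7) lies in no bag.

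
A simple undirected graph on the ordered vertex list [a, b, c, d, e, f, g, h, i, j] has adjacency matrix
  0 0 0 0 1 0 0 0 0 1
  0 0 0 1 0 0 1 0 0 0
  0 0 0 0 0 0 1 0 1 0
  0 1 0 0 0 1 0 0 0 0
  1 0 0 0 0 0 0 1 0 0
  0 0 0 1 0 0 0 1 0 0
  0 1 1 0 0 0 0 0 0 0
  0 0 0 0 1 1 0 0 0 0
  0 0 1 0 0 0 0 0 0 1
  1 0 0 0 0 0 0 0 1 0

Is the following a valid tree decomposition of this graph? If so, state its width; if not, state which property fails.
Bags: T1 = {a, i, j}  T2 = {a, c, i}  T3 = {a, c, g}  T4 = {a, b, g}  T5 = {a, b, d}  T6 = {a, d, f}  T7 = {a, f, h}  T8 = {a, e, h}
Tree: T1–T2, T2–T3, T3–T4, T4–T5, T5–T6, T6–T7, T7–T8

Yes; width 2.

Every vertex of G appears in some bag (union = {a, b, c, d, e, f, g, h, i, j}); every edge is covered by a bag; and for each vertex v the set of bags containing v is connected in the bag tree. The decomposition is therefore valid. The largest bag has 3 vertices, so the width is 2.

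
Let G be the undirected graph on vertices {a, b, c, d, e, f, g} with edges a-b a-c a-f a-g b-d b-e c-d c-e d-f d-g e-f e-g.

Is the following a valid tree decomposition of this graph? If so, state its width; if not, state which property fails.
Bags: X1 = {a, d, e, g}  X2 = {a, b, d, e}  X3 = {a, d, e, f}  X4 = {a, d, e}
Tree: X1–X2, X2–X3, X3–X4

A tree decomposition must satisfy three properties: every vertex lies in some bag; for every edge, both endpoints lie together in some bag; and for every vertex, the bags containing it form a connected subtree. Here vertex c appears in no bag, so the decomposition is invalid.

No — vertex c appears in no bag.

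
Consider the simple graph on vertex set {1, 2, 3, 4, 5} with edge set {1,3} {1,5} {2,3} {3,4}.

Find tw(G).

A width-1 tree decomposition is:
Bags: B1 = {2, 3}  B2 = {3, 4}  B3 = {1, 3}  B4 = {1, 5}
Tree: B1–B2, B1–B3, B3–B4
The largest bag has 2 vertices, giving width 1; this decomposition certifies tw(G) ≤ 1. G has an edge, so its treewidth is at least 1. Therefore the treewidth is 1.

1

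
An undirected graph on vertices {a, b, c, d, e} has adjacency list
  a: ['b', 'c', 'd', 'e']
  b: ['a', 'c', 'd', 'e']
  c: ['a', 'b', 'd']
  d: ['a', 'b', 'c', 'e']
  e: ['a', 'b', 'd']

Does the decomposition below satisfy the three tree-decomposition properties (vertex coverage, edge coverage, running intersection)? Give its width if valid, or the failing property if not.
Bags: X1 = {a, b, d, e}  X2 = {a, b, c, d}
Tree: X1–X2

Every vertex of G appears in some bag (union = {a, b, c, d, e}); every edge is covered by a bag; and for each vertex v the set of bags containing v is connected in the bag tree. The decomposition is therefore valid. The largest bag has 4 vertices, so the width is 3.

Yes; width 3.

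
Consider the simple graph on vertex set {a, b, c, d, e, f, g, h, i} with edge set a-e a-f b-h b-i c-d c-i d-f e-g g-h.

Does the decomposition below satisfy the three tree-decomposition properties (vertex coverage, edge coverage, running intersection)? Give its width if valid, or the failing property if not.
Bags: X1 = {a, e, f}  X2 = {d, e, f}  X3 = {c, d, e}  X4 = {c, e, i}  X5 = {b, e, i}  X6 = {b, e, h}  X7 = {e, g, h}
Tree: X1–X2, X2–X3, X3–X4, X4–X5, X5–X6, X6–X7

Every vertex of G appears in some bag (union = {a, b, c, d, e, f, g, h, i}); every edge is covered by a bag; and for each vertex v the set of bags containing v is connected in the bag tree. The decomposition is therefore valid. The largest bag has 3 vertices, so the width is 2.

Yes; width 2.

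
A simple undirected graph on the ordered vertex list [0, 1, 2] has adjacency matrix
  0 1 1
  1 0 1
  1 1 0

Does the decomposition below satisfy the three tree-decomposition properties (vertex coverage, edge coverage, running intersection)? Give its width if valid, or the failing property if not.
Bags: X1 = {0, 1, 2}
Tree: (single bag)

Vertex coverage: the bags together contain {0, 1, 2}, the full vertex set. Edge coverage: each edge of G has both endpoints in at least one bag. Running intersection: for every vertex, the bags containing it form a connected subtree. All three properties hold, so this is a valid tree decomposition of width max|bag| − 1 = 2, and hence tw(G) ≤ 2.

Yes; width 2.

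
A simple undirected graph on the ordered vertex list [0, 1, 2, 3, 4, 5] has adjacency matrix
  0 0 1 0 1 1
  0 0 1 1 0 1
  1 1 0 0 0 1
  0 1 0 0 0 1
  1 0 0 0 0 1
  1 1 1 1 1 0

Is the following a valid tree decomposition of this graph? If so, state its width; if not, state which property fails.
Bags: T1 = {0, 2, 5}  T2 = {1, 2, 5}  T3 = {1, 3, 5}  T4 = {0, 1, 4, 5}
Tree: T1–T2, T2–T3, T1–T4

A tree decomposition must satisfy three properties: every vertex lies in some bag; for every edge, both endpoints lie together in some bag; and for every vertex, the bags containing it form a connected subtree. Here bags containing vertex 1 are not connected in the tree, so the decomposition is invalid.

No — bags containing vertex 1 are not connected in the tree.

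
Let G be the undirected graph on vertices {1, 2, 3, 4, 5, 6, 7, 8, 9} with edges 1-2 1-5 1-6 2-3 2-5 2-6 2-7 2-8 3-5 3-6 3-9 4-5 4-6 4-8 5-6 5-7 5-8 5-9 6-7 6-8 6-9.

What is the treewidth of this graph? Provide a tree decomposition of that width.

The largest bag has 4 vertices, giving width 3; this decomposition certifies tw(G) ≤ 3. For the lower bound, the 4 vertices {3, 5, 6, 9} are pairwise adjacent, and any tree decomposition puts a clique entirely inside one bag — forcing width ≥ 3. Hence tw(G) = 3 exactly.

Treewidth 3.
Bags: B1 = {2, 5, 6, 8}  B2 = {1, 2, 5, 6}  B3 = {2, 5, 6, 7}  B4 = {2, 3, 5, 6}  B5 = {3, 5, 6, 9}  B6 = {4, 5, 6, 8}
Tree: B1–B2, B1–B3, B2–B4, B4–B5, B1–B6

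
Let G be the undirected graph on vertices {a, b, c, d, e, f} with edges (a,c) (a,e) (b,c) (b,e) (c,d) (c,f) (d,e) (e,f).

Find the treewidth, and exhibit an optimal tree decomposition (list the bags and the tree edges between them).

Treewidth 2.
One optimal decomposition is:
Bags: B1 = {a, c, e}  B2 = {b, c, e}  B3 = {c, e, f}  B4 = {c, d, e}
Tree: B1–B2, B2–B3, B3–B4

The largest bag has 3 vertices, giving width 2; this decomposition certifies tw(G) ≤ 2. The edges a–c–b–e–a form a cycle, so G is not a tree and its treewidth is at least 2. Therefore the treewidth is 2.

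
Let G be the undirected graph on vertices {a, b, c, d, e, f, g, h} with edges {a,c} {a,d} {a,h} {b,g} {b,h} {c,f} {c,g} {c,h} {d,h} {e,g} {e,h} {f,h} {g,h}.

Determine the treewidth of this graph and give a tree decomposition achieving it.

Treewidth 2.
One such decomposition:
Bags: B1 = {c, f, h}  B2 = {c, g, h}  B3 = {a, c, h}  B4 = {a, d, h}  B5 = {b, g, h}  B6 = {e, g, h}
Tree: B1–B2, B2–B3, B3–B4, B2–B5, B2–B6

Every bag has size at most 3, so the width is 3 − 1 = 2 and tw(G) ≤ 2. On the other hand G contains the 3-clique {a, d, h}. A clique must lie in a single bag of any decomposition, so no decomposition can have width below 2. Combining the bounds, tw(G) = 2.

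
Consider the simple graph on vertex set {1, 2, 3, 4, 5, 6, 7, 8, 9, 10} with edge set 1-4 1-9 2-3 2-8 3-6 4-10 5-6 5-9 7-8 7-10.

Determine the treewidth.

A width-2 tree decomposition is:
Bags: B1 = {4, 7, 10}  B2 = {4, 7, 8}  B3 = {2, 4, 8}  B4 = {2, 3, 4}  B5 = {3, 4, 6}  B6 = {4, 5, 6}  B7 = {4, 5, 9}  B8 = {1, 4, 9}
Tree: B1–B2, B2–B3, B3–B4, B4–B5, B5–B6, B6–B7, B7–B8
The largest bag has 3 vertices, giving width 2; this decomposition certifies tw(G) ≤ 2. Since 4–10–7–8–2–3–6–5–9–1–4 is a cycle in G, G is not acyclic. Forests are exactly the graphs of treewidth ≤ 1, so tw(G) ≥ 2. Combining the bounds, tw(G) = 2.

2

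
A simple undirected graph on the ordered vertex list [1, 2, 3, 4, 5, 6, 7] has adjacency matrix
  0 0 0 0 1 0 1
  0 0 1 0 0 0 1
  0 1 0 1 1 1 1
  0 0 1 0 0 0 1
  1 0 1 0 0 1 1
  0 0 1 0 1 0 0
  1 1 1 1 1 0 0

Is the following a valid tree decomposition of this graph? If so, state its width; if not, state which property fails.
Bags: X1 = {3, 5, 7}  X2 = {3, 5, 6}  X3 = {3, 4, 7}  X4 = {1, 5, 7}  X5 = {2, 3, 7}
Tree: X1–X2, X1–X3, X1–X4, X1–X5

Yes; width 2.

Every vertex of G appears in some bag (union = {1, 2, 3, 4, 5, 6, 7}); every edge is covered by a bag; and for each vertex v the set of bags containing v is connected in the bag tree. The decomposition is therefore valid. The largest bag has 3 vertices, so the width is 2.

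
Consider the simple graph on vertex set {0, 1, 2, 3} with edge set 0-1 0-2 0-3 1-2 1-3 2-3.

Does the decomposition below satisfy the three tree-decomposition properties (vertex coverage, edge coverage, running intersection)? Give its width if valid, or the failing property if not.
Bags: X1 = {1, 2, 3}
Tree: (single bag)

No — vertex 0 appears in no bag.

A tree decomposition must satisfy three properties: every vertex lies in some bag; for every edge, both endpoints lie together in some bag; and for every vertex, the bags containing it form a connected subtree. Here vertex 0 appears in no bag, so the decomposition is invalid.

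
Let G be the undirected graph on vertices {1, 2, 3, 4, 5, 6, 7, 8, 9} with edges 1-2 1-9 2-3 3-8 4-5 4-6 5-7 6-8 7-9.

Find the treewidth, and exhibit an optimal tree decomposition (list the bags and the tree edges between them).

Treewidth 2.
Bags: B1 = {1, 2, 3}  B2 = {1, 3, 8}  B3 = {1, 6, 8}  B4 = {1, 4, 6}  B5 = {1, 4, 5}  B6 = {1, 5, 7}  B7 = {1, 7, 9}
Tree: B1–B2, B2–B3, B3–B4, B4–B5, B5–B6, B6–B7

The largest bag has 3 vertices, giving width 2; this decomposition certifies tw(G) ≤ 2. The edges 1–2–3–8–6–4–5–7–9–1 form a cycle, so G is not a tree and its treewidth is at least 2. The upper and lower bounds meet at 2, so that is the treewidth.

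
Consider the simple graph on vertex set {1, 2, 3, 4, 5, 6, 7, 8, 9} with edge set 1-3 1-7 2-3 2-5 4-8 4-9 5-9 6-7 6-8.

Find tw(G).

2

A width-2 tree decomposition is:
Bags: B1 = {4, 5, 9}  B2 = {4, 5, 8}  B3 = {5, 6, 8}  B4 = {5, 6, 7}  B5 = {1, 5, 7}  B6 = {1, 3, 5}  B7 = {2, 3, 5}
Tree: B1–B2, B2–B3, B3–B4, B4–B5, B5–B6, B6–B7
Each bag holds 3 vertices, so the decomposition has width 2, which upper-bounds the treewidth. For the lower bound, G contains the cycle 5–9–4–8–6–7–1–3–2–5, so G is not a forest; only forests have treewidth ≤ 1, hence tw(G) ≥ 2. The upper and lower bounds meet at 2, so that is the treewidth.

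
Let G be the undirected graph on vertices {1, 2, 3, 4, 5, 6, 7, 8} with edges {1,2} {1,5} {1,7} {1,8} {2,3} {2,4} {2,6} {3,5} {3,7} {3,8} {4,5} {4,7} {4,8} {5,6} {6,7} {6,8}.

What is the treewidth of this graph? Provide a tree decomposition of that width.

Treewidth 4.
One such decomposition:
Bags: B1 = {1, 2, 5, 7, 8}  B2 = {2, 5, 6, 7, 8}  B3 = {2, 3, 5, 7, 8}  B4 = {2, 4, 5, 7, 8}
Tree: B1–B2, B2–B3, B3–B4

The largest bag has 5 vertices, giving width 4; this decomposition certifies tw(G) ≤ 4. For the lower bound: the 5 vertex sets {1,8}, {6,7}, {2,3}, {5}, {4} are disjoint, each induces a connected subgraph, and every pair is joined by at least one edge of G. Contracting each set to a single vertex therefore yields K_{5} as a minor, and since treewidth is minor-monotone, tw(G) ≥ tw(K_{5}) = 4. Combining the bounds, tw(G) = 4.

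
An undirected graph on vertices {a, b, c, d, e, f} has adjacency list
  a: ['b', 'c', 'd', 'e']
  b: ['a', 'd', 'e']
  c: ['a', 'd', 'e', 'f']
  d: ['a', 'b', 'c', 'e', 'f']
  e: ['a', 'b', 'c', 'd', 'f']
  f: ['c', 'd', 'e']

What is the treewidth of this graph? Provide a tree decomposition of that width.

Every bag has size at most 4, so the width is 4 − 1 = 3 and tw(G) ≤ 3. On the other hand G contains the 4-clique {c, d, e, f}. A clique must lie in a single bag of any decomposition, so no decomposition can have width below 3. The upper and lower bounds meet at 3, so that is the treewidth.

Treewidth 3.
Bags: B1 = {a, c, d, e}  B2 = {c, d, e, f}  B3 = {a, b, d, e}
Tree: B1–B2, B1–B3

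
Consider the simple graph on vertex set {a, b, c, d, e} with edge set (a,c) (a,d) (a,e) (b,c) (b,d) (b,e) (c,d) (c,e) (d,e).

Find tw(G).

3

A width-3 tree decomposition is:
Bags: B1 = {b, c, d, e}  B2 = {a, c, d, e}
Tree: B1–B2
Each bag holds 4 vertices, so the decomposition has width 3, which upper-bounds the treewidth. Conversely, {a, c, d, e} is a clique of size 4, and the vertices of any clique must share a bag in every tree decomposition; so some bag has ≥ 4 vertices and tw(G) ≥ 3. Hence tw(G) = 3 exactly.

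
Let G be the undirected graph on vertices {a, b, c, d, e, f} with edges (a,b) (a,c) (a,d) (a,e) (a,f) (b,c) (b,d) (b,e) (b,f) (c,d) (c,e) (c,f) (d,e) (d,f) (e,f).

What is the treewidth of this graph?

5

A width-5 tree decomposition is:
Bags: B1 = {a, b, c, d, e, f}
Tree: (single bag)
With just one bag of size 6, the width is 6 − 1 = 5, so tw(G) ≤ 5. For the lower bound, the 6 vertices {a, b, c, d, e, f} are pairwise adjacent, and any tree decomposition puts a clique entirely inside one bag — forcing width ≥ 5. The upper and lower bounds meet at 5, so that is the treewidth.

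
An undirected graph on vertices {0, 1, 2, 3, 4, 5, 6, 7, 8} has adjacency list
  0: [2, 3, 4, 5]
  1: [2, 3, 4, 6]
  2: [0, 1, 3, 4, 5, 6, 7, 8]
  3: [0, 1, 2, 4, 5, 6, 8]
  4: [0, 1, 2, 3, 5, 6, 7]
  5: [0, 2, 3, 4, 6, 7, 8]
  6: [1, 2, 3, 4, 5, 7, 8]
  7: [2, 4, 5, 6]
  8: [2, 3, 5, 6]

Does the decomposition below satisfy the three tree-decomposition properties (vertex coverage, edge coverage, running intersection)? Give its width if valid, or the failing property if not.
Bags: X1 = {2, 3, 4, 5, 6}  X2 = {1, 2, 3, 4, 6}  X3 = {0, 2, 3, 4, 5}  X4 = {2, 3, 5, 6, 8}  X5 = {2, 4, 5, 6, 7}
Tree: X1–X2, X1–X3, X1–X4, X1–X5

Vertex coverage: the bags together contain {0, 1, 2, 3, 4, 5, 6, 7, 8}, the full vertex set. Edge coverage: each edge of G has both endpoints in at least one bag. Running intersection: for every vertex, the bags containing it form a connected subtree. All three properties hold, so this is a valid tree decomposition of width max|bag| − 1 = 4, and hence tw(G) ≤ 4.

Yes; width 4.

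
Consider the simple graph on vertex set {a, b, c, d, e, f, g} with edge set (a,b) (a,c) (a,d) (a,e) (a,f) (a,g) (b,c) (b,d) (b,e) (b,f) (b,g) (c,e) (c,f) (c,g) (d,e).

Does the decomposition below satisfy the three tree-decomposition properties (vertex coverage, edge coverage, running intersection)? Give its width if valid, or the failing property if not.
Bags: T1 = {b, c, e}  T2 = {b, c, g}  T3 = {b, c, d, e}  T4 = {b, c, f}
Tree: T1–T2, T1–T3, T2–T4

A tree decomposition must satisfy three properties: every vertex lies in some bag; for every edge, both endpoints lie together in some bag; and for every vertex, the bags containing it form a connected subtree. Here vertex a appears in no bag, so the decomposition is invalid.

No — vertex a appears in no bag.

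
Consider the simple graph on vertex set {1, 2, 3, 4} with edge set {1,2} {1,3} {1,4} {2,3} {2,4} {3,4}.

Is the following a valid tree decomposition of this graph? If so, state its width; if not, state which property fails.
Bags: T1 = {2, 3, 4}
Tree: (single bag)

No — vertex 1 appears in no bag.

A tree decomposition must satisfy three properties: every vertex lies in some bag; for every edge, both endpoints lie together in some bag; and for every vertex, the bags containing it form a connected subtree. Here vertex 1 appears in no bag, so the decomposition is invalid.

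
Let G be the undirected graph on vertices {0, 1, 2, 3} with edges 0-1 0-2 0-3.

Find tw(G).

A width-1 tree decomposition is:
Bags: B1 = {0, 2}  B2 = {0, 1}  B3 = {0, 3}
Tree: B1–B2, B2–B3
Every bag has size at most 2, so the width is 2 − 1 = 1 and tw(G) ≤ 1. Since G has at least one edge (e.g. 2–0), it is not an edgeless graph, so tw(G) ≥ 1. The upper and lower bounds meet at 1, so that is the treewidth.

1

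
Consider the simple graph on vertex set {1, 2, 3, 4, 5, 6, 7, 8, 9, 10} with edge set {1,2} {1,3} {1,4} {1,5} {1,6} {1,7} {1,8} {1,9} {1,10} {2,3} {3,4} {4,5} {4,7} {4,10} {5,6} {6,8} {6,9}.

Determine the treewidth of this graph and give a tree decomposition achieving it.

Every bag has size at most 3, so the width is 3 − 1 = 2 and tw(G) ≤ 2. For the lower bound, the 3 vertices {1, 2, 3} are pairwise adjacent, and any tree decomposition puts a clique entirely inside one bag — forcing width ≥ 2. Therefore the treewidth is 2.

Treewidth 2.
One optimal decomposition is:
Bags: B1 = {1, 3, 4}  B2 = {1, 4, 5}  B3 = {1, 2, 3}  B4 = {1, 5, 6}  B5 = {1, 6, 8}  B6 = {1, 4, 10}  B7 = {1, 4, 7}  B8 = {1, 6, 9}
Tree: B1–B2, B1–B3, B2–B4, B4–B5, B1–B6, B1–B7, B5–B8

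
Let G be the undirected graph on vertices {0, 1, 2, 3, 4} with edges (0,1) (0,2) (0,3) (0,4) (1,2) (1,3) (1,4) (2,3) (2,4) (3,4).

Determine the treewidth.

4

A width-4 tree decomposition is:
Bags: B1 = {0, 1, 2, 3, 4}
Tree: (single bag)
A single bag containing all 5 vertices is trivially a valid decomposition of width 4. Conversely, {0, 1, 2, 3, 4} is a clique of size 5, and the vertices of any clique must share a bag in every tree decomposition; so some bag has ≥ 5 vertices and tw(G) ≥ 4. Hence tw(G) = 4 exactly.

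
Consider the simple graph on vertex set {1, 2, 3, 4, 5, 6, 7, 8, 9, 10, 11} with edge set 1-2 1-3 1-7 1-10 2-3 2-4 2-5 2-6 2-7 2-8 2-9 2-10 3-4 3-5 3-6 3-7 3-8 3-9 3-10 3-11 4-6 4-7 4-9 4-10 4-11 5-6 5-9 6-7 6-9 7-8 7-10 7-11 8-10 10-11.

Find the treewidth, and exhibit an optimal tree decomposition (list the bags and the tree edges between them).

The largest bag has 5 vertices, giving width 4; this decomposition certifies tw(G) ≤ 4. On the other hand G contains the 5-clique {2, 3, 4, 6, 9}. A clique must lie in a single bag of any decomposition, so no decomposition can have width below 4. Therefore the treewidth is 4.

Treewidth 4.
Bags: B1 = {2, 3, 7, 8, 10}  B2 = {2, 3, 4, 7, 10}  B3 = {2, 3, 4, 6, 7}  B4 = {2, 3, 4, 6, 9}  B5 = {3, 4, 7, 10, 11}  B6 = {2, 3, 5, 6, 9}  B7 = {1, 2, 3, 7, 10}
Tree: B1–B2, B2–B3, B3–B4, B2–B5, B4–B6, B1–B7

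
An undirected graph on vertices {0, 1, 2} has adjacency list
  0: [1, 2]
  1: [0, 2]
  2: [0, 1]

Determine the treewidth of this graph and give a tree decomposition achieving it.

A single bag containing all 3 vertices is trivially a valid decomposition of width 2. Conversely, {0, 1, 2} is a clique of size 3, and the vertices of any clique must share a bag in every tree decomposition; so some bag has ≥ 3 vertices and tw(G) ≥ 2. Therefore the treewidth is 2.

Treewidth 2.
Bags: B1 = {0, 1, 2}
Tree: (single bag)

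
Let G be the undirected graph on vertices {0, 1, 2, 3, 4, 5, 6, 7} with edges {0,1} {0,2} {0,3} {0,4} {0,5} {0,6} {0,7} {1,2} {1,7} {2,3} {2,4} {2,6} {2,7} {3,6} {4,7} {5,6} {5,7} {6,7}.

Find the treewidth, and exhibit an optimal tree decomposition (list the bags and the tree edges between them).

Every bag has size at most 4, so the width is 4 − 1 = 3 and tw(G) ≤ 3. For the lower bound, the 4 vertices {0, 2, 3, 6} are pairwise adjacent, and any tree decomposition puts a clique entirely inside one bag — forcing width ≥ 3. Hence tw(G) = 3 exactly.

Treewidth 3.
Bags: B1 = {0, 2, 6, 7}  B2 = {0, 2, 4, 7}  B3 = {0, 5, 6, 7}  B4 = {0, 1, 2, 7}  B5 = {0, 2, 3, 6}
Tree: B1–B2, B1–B3, B1–B4, B1–B5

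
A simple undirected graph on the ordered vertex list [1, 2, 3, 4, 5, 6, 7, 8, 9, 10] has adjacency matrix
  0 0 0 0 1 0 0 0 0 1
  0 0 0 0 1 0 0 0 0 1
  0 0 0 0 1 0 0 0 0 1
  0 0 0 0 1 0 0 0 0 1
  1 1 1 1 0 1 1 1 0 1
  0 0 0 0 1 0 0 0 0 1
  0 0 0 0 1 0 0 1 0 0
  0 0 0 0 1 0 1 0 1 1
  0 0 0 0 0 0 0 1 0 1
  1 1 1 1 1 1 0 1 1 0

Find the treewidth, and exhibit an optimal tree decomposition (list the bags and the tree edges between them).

Every bag has size at most 3, so the width is 3 − 1 = 2 and tw(G) ≤ 2. Conversely, {8, 9, 10} is a clique of size 3, and the vertices of any clique must share a bag in every tree decomposition; so some bag has ≥ 3 vertices and tw(G) ≥ 2. Hence tw(G) = 2 exactly.

Treewidth 2.
Bags: B1 = {5, 7, 8}  B2 = {5, 8, 10}  B3 = {4, 5, 10}  B4 = {8, 9, 10}  B5 = {1, 5, 10}  B6 = {3, 5, 10}  B7 = {2, 5, 10}  B8 = {5, 6, 10}
Tree: B1–B2, B2–B3, B2–B4, B2–B5, B3–B6, B2–B7, B3–B8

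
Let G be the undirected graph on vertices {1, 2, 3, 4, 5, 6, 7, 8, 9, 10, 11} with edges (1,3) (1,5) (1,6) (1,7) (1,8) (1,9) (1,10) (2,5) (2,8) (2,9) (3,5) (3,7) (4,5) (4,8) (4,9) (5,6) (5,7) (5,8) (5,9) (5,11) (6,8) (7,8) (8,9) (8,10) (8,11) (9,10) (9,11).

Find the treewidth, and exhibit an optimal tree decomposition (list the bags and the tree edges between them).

Treewidth 3.
One optimal decomposition is:
Bags: B1 = {1, 5, 8, 9}  B2 = {1, 8, 9, 10}  B3 = {4, 5, 8, 9}  B4 = {1, 5, 7, 8}  B5 = {1, 5, 6, 8}  B6 = {2, 5, 8, 9}  B7 = {5, 8, 9, 11}  B8 = {1, 3, 5, 7}
Tree: B1–B2, B1–B3, B1–B4, B1–B5, B1–B6, B6–B7, B4–B8

The largest bag has 4 vertices, giving width 3; this decomposition certifies tw(G) ≤ 3. For the lower bound, the 4 vertices {1, 8, 9, 10} are pairwise adjacent, and any tree decomposition puts a clique entirely inside one bag — forcing width ≥ 3. Combining the bounds, tw(G) = 3.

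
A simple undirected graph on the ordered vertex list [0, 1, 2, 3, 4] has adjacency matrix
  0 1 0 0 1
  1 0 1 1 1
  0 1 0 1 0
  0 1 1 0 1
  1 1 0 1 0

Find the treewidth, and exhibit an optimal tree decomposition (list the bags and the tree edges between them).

The largest bag has 3 vertices, giving width 2; this decomposition certifies tw(G) ≤ 2. For the lower bound, the 3 vertices {0, 1, 4} are pairwise adjacent, and any tree decomposition puts a clique entirely inside one bag — forcing width ≥ 2. Combining the bounds, tw(G) = 2.

Treewidth 2.
One such decomposition:
Bags: B1 = {0, 1, 4}  B2 = {1, 3, 4}  B3 = {1, 2, 3}
Tree: B1–B2, B2–B3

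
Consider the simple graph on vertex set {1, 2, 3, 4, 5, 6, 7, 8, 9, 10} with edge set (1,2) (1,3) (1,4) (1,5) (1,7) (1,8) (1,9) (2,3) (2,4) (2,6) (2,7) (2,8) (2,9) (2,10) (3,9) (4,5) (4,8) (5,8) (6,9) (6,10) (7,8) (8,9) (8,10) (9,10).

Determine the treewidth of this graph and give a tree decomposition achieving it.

Every bag has size at most 4, so the width is 4 − 1 = 3 and tw(G) ≤ 3. For the lower bound, the 4 vertices {1, 2, 8, 9} are pairwise adjacent, and any tree decomposition puts a clique entirely inside one bag — forcing width ≥ 3. The upper and lower bounds meet at 3, so that is the treewidth.

Treewidth 3.
Bags: B1 = {1, 2, 8, 9}  B2 = {1, 2, 7, 8}  B3 = {2, 8, 9, 10}  B4 = {1, 2, 4, 8}  B5 = {1, 2, 3, 9}  B6 = {2, 6, 9, 10}  B7 = {1, 4, 5, 8}
Tree: B1–B2, B1–B3, B2–B4, B1–B5, B3–B6, B4–B7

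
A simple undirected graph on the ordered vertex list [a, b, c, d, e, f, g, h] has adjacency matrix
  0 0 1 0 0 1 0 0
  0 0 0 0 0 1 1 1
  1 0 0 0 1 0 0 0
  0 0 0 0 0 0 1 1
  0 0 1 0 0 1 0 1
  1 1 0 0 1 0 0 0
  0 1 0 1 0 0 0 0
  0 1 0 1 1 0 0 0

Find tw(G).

A width-2 tree decomposition is:
Bags: B1 = {a, c, e}  B2 = {a, e, f}  B3 = {e, f, h}  B4 = {b, f, h}  B5 = {b, d, h}  B6 = {b, d, g}
Tree: B1–B2, B2–B3, B3–B4, B4–B5, B5–B6
Every bag has size at most 3, so the width is 3 − 1 = 2 and tw(G) ≤ 2. The edges c–a–f–e–c form a cycle, so G is not a tree and its treewidth is at least 2. The upper and lower bounds meet at 2, so that is the treewidth.

2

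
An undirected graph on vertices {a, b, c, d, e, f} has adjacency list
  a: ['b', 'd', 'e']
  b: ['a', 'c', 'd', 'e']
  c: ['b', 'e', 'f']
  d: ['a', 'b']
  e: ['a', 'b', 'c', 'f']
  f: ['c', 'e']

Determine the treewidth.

A width-2 tree decomposition is:
Bags: B1 = {a, b, e}  B2 = {b, c, e}  B3 = {c, e, f}  B4 = {a, b, d}
Tree: B1–B2, B2–B3, B1–B4
The largest bag has 3 vertices, giving width 2; this decomposition certifies tw(G) ≤ 2. Conversely, {a, b, d} is a clique of size 3, and the vertices of any clique must share a bag in every tree decomposition; so some bag has ≥ 3 vertices and tw(G) ≥ 2. Combining the bounds, tw(G) = 2.

2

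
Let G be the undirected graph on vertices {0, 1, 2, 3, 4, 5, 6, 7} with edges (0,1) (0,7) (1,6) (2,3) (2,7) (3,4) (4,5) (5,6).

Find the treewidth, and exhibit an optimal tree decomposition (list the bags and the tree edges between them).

Treewidth 2.
One such decomposition:
Bags: B1 = {3, 4, 5}  B2 = {3, 5, 6}  B3 = {1, 3, 6}  B4 = {0, 1, 3}  B5 = {0, 3, 7}  B6 = {2, 3, 7}
Tree: B1–B2, B2–B3, B3–B4, B4–B5, B5–B6

Every bag has size at most 3, so the width is 3 − 1 = 2 and tw(G) ≤ 2. For the lower bound, G contains the cycle 3–4–5–6–1–0–7–2–3, so G is not a forest; only forests have treewidth ≤ 1, hence tw(G) ≥ 2. Combining the bounds, tw(G) = 2.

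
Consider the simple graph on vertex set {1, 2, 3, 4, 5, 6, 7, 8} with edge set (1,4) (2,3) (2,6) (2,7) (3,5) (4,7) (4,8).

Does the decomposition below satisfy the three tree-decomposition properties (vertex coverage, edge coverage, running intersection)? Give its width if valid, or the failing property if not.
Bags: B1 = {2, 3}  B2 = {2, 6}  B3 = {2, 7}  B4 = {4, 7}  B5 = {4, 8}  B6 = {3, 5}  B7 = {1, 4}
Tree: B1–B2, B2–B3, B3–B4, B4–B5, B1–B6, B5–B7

Every vertex of G appears in some bag (union = {1, 2, 3, 4, 5, 6, 7, 8}); every edge is covered by a bag; and for each vertex v the set of bags containing v is connected in the bag tree. The decomposition is therefore valid. The largest bag has 2 vertices, so the width is 1.

Yes; width 1.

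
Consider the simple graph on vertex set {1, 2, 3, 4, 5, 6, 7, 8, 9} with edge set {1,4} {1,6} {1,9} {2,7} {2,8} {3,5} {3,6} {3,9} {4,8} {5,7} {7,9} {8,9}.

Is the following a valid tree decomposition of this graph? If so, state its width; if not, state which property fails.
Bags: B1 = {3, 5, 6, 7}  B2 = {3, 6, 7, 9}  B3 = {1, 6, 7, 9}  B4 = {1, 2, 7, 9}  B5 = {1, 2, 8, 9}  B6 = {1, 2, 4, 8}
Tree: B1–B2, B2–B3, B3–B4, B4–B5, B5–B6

Vertex coverage: the bags together contain {1, 2, 3, 4, 5, 6, 7, 8, 9}, the full vertex set. Edge coverage: each edge of G has both endpoints in at least one bag. Running intersection: for every vertex, the bags containing it form a connected subtree. All three properties hold, so this is a valid tree decomposition of width max|bag| − 1 = 3, and hence tw(G) ≤ 3.

Yes; width 3.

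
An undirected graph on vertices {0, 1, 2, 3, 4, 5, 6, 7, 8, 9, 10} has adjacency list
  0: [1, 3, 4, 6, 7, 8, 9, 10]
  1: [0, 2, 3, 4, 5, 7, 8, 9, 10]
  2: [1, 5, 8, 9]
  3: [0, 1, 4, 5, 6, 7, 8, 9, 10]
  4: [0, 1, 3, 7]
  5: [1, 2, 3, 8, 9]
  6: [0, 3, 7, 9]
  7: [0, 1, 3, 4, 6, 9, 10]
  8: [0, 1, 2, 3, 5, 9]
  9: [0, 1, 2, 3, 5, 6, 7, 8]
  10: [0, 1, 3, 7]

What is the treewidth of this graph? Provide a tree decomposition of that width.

Every bag has size at most 5, so the width is 5 − 1 = 4 and tw(G) ≤ 4. Conversely, {1, 2, 5, 8, 9} is a clique of size 5, and the vertices of any clique must share a bag in every tree decomposition; so some bag has ≥ 5 vertices and tw(G) ≥ 4. Combining the bounds, tw(G) = 4.

Treewidth 4.
One such decomposition:
Bags: B1 = {1, 3, 5, 8, 9}  B2 = {0, 1, 3, 8, 9}  B3 = {0, 1, 3, 7, 9}  B4 = {1, 2, 5, 8, 9}  B5 = {0, 1, 3, 7, 10}  B6 = {0, 3, 6, 7, 9}  B7 = {0, 1, 3, 4, 7}
Tree: B1–B2, B2–B3, B1–B4, B3–B5, B3–B6, B3–B7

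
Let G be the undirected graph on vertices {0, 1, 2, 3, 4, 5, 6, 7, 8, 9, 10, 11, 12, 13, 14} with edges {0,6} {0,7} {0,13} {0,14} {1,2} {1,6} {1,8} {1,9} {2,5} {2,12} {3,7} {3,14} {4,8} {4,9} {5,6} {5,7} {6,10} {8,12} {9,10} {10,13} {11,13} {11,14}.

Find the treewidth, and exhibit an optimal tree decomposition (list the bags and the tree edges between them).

The largest bag has 4 vertices, giving width 3; this decomposition certifies tw(G) ≤ 3. For the lower bound: the 4 vertex sets {4,8,12}, {2}, {1}, {5,6,9,10} are disjoint, each induces a connected subgraph, and every pair is joined by at least one edge of G. Contracting each set to a single vertex therefore yields K_{4} as a minor, and since treewidth is minor-monotone, tw(G) ≥ tw(K_{4}) = 3. Therefore the treewidth is 3.

Treewidth 3.
Bags: B1 = {2, 4, 8, 12}  B2 = {1, 2, 4, 8}  B3 = {1, 2, 4, 9}  B4 = {1, 2, 5, 9}  B5 = {1, 5, 6, 9}  B6 = {5, 6, 9, 10}  B7 = {5, 6, 7, 10}  B8 = {0, 6, 7, 10}  B9 = {0, 7, 10, 13}  B10 = {0, 3, 7, 13}  B11 = {0, 3, 13, 14}  B12 = {3, 11, 13, 14}
Tree: B1–B2, B2–B3, B3–B4, B4–B5, B5–B6, B6–B7, B7–B8, B8–B9, B9–B10, B10–B11, B11–B12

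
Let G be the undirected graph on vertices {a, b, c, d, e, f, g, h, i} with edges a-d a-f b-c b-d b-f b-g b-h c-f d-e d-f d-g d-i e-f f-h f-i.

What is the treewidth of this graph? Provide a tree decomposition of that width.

Treewidth 2.
Bags: B1 = {b, d, f}  B2 = {b, c, f}  B3 = {d, e, f}  B4 = {b, f, h}  B5 = {b, d, g}  B6 = {d, f, i}  B7 = {a, d, f}
Tree: B1–B2, B1–B3, B2–B4, B1–B5, B3–B6, B3–B7

The largest bag has 3 vertices, giving width 2; this decomposition certifies tw(G) ≤ 2. Conversely, {b, d, g} is a clique of size 3, and the vertices of any clique must share a bag in every tree decomposition; so some bag has ≥ 3 vertices and tw(G) ≥ 2. The upper and lower bounds meet at 2, so that is the treewidth.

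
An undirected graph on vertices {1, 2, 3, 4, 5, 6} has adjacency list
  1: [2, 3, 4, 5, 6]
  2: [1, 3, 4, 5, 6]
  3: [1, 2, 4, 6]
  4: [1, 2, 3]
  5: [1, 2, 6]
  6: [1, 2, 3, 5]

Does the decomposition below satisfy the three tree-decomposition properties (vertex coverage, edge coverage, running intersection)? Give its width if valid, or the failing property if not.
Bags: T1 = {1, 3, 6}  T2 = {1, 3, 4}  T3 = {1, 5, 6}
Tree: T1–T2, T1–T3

A tree decomposition must satisfy three properties: every vertex lies in some bag; for every edge, both endpoints lie together in some bag; and for every vertex, the bags containing it form a connected subtree. Here vertex 2 appears in no bag, so the decomposition is invalid.

No — vertex 2 appears in no bag.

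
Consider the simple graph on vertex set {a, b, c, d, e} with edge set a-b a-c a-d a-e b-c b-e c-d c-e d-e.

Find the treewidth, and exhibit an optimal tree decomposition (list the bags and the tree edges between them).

Every bag has size at most 4, so the width is 4 − 1 = 3 and tw(G) ≤ 3. Conversely, {a, c, d, e} is a clique of size 4, and the vertices of any clique must share a bag in every tree decomposition; so some bag has ≥ 4 vertices and tw(G) ≥ 3. Therefore the treewidth is 3.

Treewidth 3.
One such decomposition:
Bags: B1 = {a, c, d, e}  B2 = {a, b, c, e}
Tree: B1–B2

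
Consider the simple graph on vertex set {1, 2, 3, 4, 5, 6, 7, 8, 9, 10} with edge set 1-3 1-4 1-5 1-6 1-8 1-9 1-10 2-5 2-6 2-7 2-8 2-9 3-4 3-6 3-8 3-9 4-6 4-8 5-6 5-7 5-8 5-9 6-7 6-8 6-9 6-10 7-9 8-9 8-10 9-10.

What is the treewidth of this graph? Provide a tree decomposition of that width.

Every bag has size at most 5, so the width is 5 − 1 = 4 and tw(G) ≤ 4. For the lower bound, the 5 vertices {1, 6, 8, 9, 10} are pairwise adjacent, and any tree decomposition puts a clique entirely inside one bag — forcing width ≥ 4. Hence tw(G) = 4 exactly.

Treewidth 4.
One such decomposition:
Bags: B1 = {1, 3, 6, 8, 9}  B2 = {1, 5, 6, 8, 9}  B3 = {1, 6, 8, 9, 10}  B4 = {1, 3, 4, 6, 8}  B5 = {2, 5, 6, 8, 9}  B6 = {2, 5, 6, 7, 9}
Tree: B1–B2, B1–B3, B1–B4, B2–B5, B5–B6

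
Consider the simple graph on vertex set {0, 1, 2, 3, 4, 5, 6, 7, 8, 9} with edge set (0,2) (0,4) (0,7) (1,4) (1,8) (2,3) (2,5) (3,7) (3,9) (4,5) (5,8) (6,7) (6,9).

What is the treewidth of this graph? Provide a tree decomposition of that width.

Treewidth 2.
Bags: B1 = {3, 6, 9}  B2 = {3, 6, 7}  B3 = {2, 3, 7}  B4 = {0, 2, 7}  B5 = {0, 2, 5}  B6 = {0, 4, 5}  B7 = {4, 5, 8}  B8 = {1, 4, 8}
Tree: B1–B2, B2–B3, B3–B4, B4–B5, B5–B6, B6–B7, B7–B8

The largest bag has 3 vertices, giving width 2; this decomposition certifies tw(G) ≤ 2. The edges 9–6–7–3–9 form a cycle, so G is not a tree and its treewidth is at least 2. Hence tw(G) = 2 exactly.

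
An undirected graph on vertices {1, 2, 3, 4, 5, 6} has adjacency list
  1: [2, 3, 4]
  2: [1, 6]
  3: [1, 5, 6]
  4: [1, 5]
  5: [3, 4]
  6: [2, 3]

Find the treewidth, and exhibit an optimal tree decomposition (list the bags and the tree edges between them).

Each bag holds 3 vertices, so the decomposition has width 2, which upper-bounds the treewidth. For the lower bound, G contains the cycle 6–2–1–3–6, so G is not a forest; only forests have treewidth ≤ 1, hence tw(G) ≥ 2. Combining the bounds, tw(G) = 2.

Treewidth 2.
One such decomposition:
Bags: B1 = {2, 3, 6}  B2 = {1, 2, 3}  B3 = {1, 3, 5}  B4 = {1, 4, 5}
Tree: B1–B2, B2–B3, B3–B4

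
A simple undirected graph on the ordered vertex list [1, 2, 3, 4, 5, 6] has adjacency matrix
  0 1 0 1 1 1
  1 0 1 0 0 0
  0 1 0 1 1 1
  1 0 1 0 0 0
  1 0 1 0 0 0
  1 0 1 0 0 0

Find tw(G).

A width-2 tree decomposition is:
Bags: B1 = {1, 3, 4}  B2 = {1, 2, 3}  B3 = {1, 3, 6}  B4 = {1, 3, 5}
Tree: B1–B2, B2–B3, B3–B4
The largest bag has 3 vertices, giving width 2; this decomposition certifies tw(G) ≤ 2. For the lower bound, G contains the cycle 4–1–2–3–4, so G is not a forest; only forests have treewidth ≤ 1, hence tw(G) ≥ 2. Combining the bounds, tw(G) = 2.

2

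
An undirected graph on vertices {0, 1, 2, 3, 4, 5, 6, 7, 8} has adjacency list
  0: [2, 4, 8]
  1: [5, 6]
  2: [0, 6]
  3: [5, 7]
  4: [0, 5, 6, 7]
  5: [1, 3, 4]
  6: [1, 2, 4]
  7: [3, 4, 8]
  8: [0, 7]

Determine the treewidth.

A width-3 tree decomposition is:
Bags: B1 = {3, 5, 7, 8}  B2 = {4, 5, 7, 8}  B3 = {0, 4, 5, 8}  B4 = {0, 1, 4, 5}  B5 = {0, 1, 4, 6}  B6 = {0, 1, 2, 6}
Tree: B1–B2, B2–B3, B3–B4, B4–B5, B5–B6
Every bag has size at most 4, so the width is 4 − 1 = 3 and tw(G) ≤ 3. For the lower bound: the 4 vertex sets {3,7,8}, {5}, {4}, {0,1,2,6} are disjoint, each induces a connected subgraph, and every pair is joined by at least one edge of G. Contracting each set to a single vertex therefore yields K_{4} as a minor, and since treewidth is minor-monotone, tw(G) ≥ tw(K_{4}) = 3. Hence tw(G) = 3 exactly.

3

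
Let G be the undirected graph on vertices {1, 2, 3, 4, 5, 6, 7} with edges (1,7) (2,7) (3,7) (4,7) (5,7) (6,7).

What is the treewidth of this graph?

A width-1 tree decomposition is:
Bags: B1 = {6, 7}  B2 = {1, 7}  B3 = {3, 7}  B4 = {2, 7}  B5 = {5, 7}  B6 = {4, 7}
Tree: B1–B2, B2–B3, B2–B4, B1–B5, B3–B6
The largest bag has 2 vertices, giving width 1; this decomposition certifies tw(G) ≤ 1. Since G has at least one edge (e.g. 7–6), it is not an edgeless graph, so tw(G) ≥ 1. Hence tw(G) = 1 exactly.

1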